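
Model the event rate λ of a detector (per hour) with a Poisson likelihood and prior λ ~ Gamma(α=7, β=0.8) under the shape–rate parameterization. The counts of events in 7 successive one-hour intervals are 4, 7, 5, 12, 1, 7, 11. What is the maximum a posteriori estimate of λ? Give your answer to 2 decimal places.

Σxᵢ = 4+7+5+12+1+7+11 = 47, with n = 7.
Posterior ∝ λ^6e^(−0.8λ) · λ^47e^(−7λ) = λ^53e^(−7.8λ), i.e. Gamma(shape=54, rate=7.8).
The mode of a Gamma(a, b) with a ≥ 1 (shape–rate) is (a−1)/b = 53/7.8 ≈ 6.79.

λ̂_MAP = 6.79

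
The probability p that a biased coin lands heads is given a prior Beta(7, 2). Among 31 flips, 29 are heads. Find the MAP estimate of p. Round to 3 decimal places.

Prior: Beta(7, 2).
Data: 29 successes in 31 trials. The binomial likelihood contributes p^29(1−p)^2, so the posterior is Beta(7+29, 2+2) = Beta(36, 4).
For Beta(a, b) with a, b > 1 the mode is (a−1)/(a+b−2) = 35/38 ≈ 0.921.

p̂_MAP = 0.921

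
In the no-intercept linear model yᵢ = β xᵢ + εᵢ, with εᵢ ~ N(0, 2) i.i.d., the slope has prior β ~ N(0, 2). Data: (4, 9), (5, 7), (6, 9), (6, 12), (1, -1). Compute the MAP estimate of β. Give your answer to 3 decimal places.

log p(β | y) = −Σ(yᵢ − βxᵢ)²/(2·2) − β²/(2·2) + const.
Setting the derivative to zero: Σxᵢ(yᵢ − βxᵢ)/2 − β/2 = 0, so β = Σxᵢyᵢ / (Σxᵢ² + σ²/τ²).
Σxᵢyᵢ = 4·9 + 5·7 + 6·9 + 6·12 + 1·(-1) = 196; Σxᵢ² = 114; σ²/τ² = 1.
β̂_MAP = 196 / (114 + 1) = 196/115 ≈ 1.704.

β̂_MAP = 1.704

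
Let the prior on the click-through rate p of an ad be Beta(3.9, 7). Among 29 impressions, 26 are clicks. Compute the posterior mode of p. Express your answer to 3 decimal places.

Prior: Beta(3.9, 7).
Data: 26 successes in 29 trials. The binomial likelihood contributes p^26(1−p)^3, so the posterior is Beta(3.9+26, 7+3) = Beta(29.9, 10).
For Beta(a, b) with a, b > 1 the mode is (a−1)/(a+b−2) = 28.9/37.9 ≈ 0.763.

p̂_MAP = 0.763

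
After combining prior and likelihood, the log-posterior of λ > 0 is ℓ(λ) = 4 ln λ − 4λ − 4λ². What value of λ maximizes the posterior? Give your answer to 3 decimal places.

λ̂_MAP = 0.500

ℓ'(λ) = 4/λ − 4 − 8λ. Setting this to zero and multiplying by λ: 8λ² + 4λ − 4 = 0.
λ = (−4 + √(4² + 4·8·4)) / (2·8) = (−4 + √144) / 16 = (−4 + 12)/16 = 1/2.
ℓ''(λ) = −4/λ² − 8 < 0, confirming a maximum.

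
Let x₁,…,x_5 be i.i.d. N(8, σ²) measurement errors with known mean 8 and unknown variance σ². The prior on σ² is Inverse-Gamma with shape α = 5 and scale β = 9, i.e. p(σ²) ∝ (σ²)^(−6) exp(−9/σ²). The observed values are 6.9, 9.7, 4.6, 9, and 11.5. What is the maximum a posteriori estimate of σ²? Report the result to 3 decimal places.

σ̂²_MAP = 2.759

Sum of squared deviations about the known mean: SS = (6.9−8)² + (9.7−8)² + (4.6−8)² + (9−8)² + (11.5−8)² = 28.91.
The Normal likelihood contributes (σ²)^(−n/2) exp(−SS/(2σ²)), so the posterior is Inverse-Gamma(α + n/2, β + SS/2) = Inverse-Gamma(7.5, 23.455).
The mode of Inverse-Gamma(a, b) is b/(a+1) = 23.455/8.5 ≈ 2.759.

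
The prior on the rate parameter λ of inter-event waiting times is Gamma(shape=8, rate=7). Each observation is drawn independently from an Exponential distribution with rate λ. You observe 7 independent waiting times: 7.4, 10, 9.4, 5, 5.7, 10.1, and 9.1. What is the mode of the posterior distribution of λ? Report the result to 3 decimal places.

The Exponential(rate=λ) likelihood is ∝ λ^n e^(−λΣtᵢ). Here n = 7 and Σtᵢ = 7.4 + 10 + 9.4 + 5 + 5.7 + 10.1 + 9.1 = 56.7.
Posterior ∝ λ^7e^(−7λ) · λ^7e^(−56.7λ) = λ^14e^(−63.7λ), i.e. Gamma(15, 63.7).
Mode = (a−1)/b = 14/63.7 ≈ 0.220.

λ̂_MAP = 0.220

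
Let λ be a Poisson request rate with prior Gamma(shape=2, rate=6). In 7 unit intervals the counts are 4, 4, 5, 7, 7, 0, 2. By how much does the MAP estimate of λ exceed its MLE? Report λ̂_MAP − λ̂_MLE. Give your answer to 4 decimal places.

MAP − MLE = -1.8352

Σxᵢ = 29. Posterior is Gamma(31, 13); MAP = (31−1)/13 = 30/13 ≈ 2.30769.
MLE = x̄ = 29/7 ≈ 4.14286.
Difference = 30/13 − 29/7 = -167/91 ≈ -1.8352.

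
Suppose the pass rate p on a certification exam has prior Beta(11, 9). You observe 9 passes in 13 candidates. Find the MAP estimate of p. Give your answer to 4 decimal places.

Prior: Beta(11, 9).
Data: 9 successes in 13 trials. The binomial likelihood contributes p^9(1−p)^4, so the posterior is Beta(11+9, 9+4) = Beta(20, 13).
For Beta(a, b) with a, b > 1 the mode is (a−1)/(a+b−2) = 19/31 ≈ 0.6129.

p̂_MAP = 0.6129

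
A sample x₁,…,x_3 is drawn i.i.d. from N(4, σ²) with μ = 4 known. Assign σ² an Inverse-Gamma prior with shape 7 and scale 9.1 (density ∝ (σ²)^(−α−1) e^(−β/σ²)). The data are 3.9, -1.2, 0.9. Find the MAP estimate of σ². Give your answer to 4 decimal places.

σ̂²_MAP = 2.8874

Sum of squared deviations about the known mean: SS = (3.9−4)² + (-1.2−4)² + (0.9−4)² = 36.66.
The Normal likelihood contributes (σ²)^(−n/2) exp(−SS/(2σ²)), so the posterior is Inverse-Gamma(α + n/2, β + SS/2) = Inverse-Gamma(8.5, 27.43).
The mode of Inverse-Gamma(a, b) is b/(a+1) = 27.43/9.5 ≈ 2.8874.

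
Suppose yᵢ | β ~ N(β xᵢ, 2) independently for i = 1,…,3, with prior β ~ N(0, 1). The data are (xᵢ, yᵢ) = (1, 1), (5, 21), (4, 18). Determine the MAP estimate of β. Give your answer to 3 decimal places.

log p(β | y) = −Σ(yᵢ − βxᵢ)²/(2·2) − β²/(2·1) + const.
Setting the derivative to zero: Σxᵢ(yᵢ − βxᵢ)/2 − β/1 = 0, so β = Σxᵢyᵢ / (Σxᵢ² + σ²/τ²).
Σxᵢyᵢ = 1·1 + 5·21 + 4·18 = 178; Σxᵢ² = 42; σ²/τ² = 2.
β̂_MAP = 178 / (42 + 2) = 178/44 ≈ 4.045.

β̂_MAP = 4.045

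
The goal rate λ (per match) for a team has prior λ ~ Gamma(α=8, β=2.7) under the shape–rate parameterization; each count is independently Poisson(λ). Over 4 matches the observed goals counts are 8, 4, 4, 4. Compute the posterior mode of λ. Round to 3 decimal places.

λ̂_MAP = 4.030

Σxᵢ = 8+4+4+4 = 20, with n = 4.
Posterior ∝ λ^7e^(−2.7λ) · λ^20e^(−4λ) = λ^27e^(−6.7λ), i.e. Gamma(shape=28, rate=6.7).
The mode of a Gamma(a, b) with a ≥ 1 (shape–rate) is (a−1)/b = 27/6.7 ≈ 4.030.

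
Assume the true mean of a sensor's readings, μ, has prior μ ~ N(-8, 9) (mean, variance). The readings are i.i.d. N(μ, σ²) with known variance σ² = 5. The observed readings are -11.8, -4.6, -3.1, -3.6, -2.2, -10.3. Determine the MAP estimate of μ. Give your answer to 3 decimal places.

n = 6; x̄ = ((-11.8) + (-4.6) + (-3.1) + (-3.6) + (-2.2) + (-10.3))/6 = -35.6/6 = -89/15 ≈ -5.9333.
For a Normal prior and Normal likelihood with known variance, the posterior is Normal; its mode equals its mean, the precision-weighted average.
Prior precision 1/σ₀² = 1/9; data precision n/σ² = 6/5 = 1.2.
μ̂ = ((1/9)·(-8) + 1.2·(-89/15)) / (1/9 + 1.2) = (-1802/225)/(59/45) = -1802/295 ≈ -6.108.

μ̂_MAP = -6.108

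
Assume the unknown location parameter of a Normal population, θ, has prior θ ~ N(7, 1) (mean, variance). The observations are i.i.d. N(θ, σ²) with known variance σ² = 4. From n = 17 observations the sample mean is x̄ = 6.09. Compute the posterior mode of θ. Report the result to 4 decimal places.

θ̂_MAP = 6.2633

n = 17, x̄ = 6.09.
For a Normal prior and Normal likelihood with known variance, the posterior is Normal; its mode equals its mean, the precision-weighted average.
Prior precision 1/σ₀² = 1/1 = 1; data precision n/σ² = 17/4 = 4.25.
θ̂ = (1·7 + 4.25·6.09) / (1 + 4.25) = 32.8825/5.25 = 1879/300 ≈ 6.2633.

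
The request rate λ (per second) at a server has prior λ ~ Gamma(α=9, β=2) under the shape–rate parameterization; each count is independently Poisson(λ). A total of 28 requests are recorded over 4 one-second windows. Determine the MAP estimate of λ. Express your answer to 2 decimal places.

λ̂_MAP = 6.00

Σxᵢ = 28, n = 4.
Posterior ∝ λ^8e^(−2λ) · λ^28e^(−4λ) = λ^36e^(−6λ), i.e. Gamma(shape=37, rate=6).
The mode of a Gamma(a, b) with a ≥ 1 (shape–rate) is (a−1)/b = 36/6 ≈ 6.00.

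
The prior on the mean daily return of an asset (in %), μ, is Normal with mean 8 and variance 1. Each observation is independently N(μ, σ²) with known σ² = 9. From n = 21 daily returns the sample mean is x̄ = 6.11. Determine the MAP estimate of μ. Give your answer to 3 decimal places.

n = 21, x̄ = 6.11.
For a Normal prior and Normal likelihood with known variance, the posterior is Normal; its mode equals its mean, the precision-weighted average.
Prior precision 1/σ₀² = 1/1 = 1; data precision n/σ² = 21/9 = 7/3.
μ̂ = (1·8 + (7/3)·6.11) / (1 + 7/3) = (6677/300)/(10/3) = 6.677.

μ̂_MAP = 6.677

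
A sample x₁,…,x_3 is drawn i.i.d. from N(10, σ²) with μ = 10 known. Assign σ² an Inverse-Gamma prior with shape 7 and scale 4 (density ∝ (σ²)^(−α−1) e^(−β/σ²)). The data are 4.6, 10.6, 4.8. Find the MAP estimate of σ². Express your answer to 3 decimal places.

Sum of squared deviations about the known mean: SS = (4.6−10)² + (10.6−10)² + (4.8−10)² = 56.56.
The Normal likelihood contributes (σ²)^(−n/2) exp(−SS/(2σ²)), so the posterior is Inverse-Gamma(α + n/2, β + SS/2) = Inverse-Gamma(8.5, 32.28).
The mode of Inverse-Gamma(a, b) is b/(a+1) = 32.28/9.5 ≈ 3.398.

σ̂²_MAP = 3.398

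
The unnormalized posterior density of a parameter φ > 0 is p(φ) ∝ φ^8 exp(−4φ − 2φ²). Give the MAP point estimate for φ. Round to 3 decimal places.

φ̂_MAP = 1.000

ℓ'(φ) = 8/φ − 4 − 4φ. Setting this to zero and multiplying by φ: 4φ² + 4φ − 8 = 0.
φ = (−4 + √(4² + 4·4·8)) / (2·4) = (−4 + √144) / 8 = (−4 + 12)/8 = 1.
ℓ''(φ) = −8/φ² − 4 < 0, confirming a maximum.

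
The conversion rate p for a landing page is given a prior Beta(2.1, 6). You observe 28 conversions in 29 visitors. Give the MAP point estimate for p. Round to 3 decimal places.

p̂_MAP = 0.829

Prior: Beta(2.1, 6).
Data: 28 successes in 29 trials. The binomial likelihood contributes p^28(1−p)^1, so the posterior is Beta(2.1+28, 6+1) = Beta(30.1, 7).
For Beta(a, b) with a, b > 1 the mode is (a−1)/(a+b−2) = 29.1/35.1 ≈ 0.829.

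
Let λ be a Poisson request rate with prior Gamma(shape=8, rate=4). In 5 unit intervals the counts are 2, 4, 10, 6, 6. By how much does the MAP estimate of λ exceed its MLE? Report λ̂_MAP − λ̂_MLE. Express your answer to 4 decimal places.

Σxᵢ = 28. Posterior is Gamma(36, 9); MAP = (36−1)/9 = 35/9 ≈ 3.88889.
MLE = x̄ = 28/5 ≈ 5.60000.
Difference = 35/9 − 28/5 = -77/45 ≈ -1.7111.

MAP − MLE = -1.7111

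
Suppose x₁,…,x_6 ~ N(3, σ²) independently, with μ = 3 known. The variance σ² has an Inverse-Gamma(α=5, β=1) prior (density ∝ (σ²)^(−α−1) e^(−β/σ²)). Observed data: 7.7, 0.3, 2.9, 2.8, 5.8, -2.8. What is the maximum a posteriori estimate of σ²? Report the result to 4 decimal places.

σ̂²_MAP = 4.0506

Sum of squared deviations about the known mean: SS = (7.7−3)² + (0.3−3)² + (2.9−3)² + (2.8−3)² + (5.8−3)² + (-2.8−3)² = 70.91.
The Normal likelihood contributes (σ²)^(−n/2) exp(−SS/(2σ²)), so the posterior is Inverse-Gamma(α + n/2, β + SS/2) = Inverse-Gamma(8, 36.455).
The mode of Inverse-Gamma(a, b) is b/(a+1) = 36.455/9 ≈ 4.0506.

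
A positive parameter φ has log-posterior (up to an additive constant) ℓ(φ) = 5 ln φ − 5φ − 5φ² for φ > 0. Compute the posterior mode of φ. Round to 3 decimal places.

φ̂_MAP = 0.500

ℓ'(φ) = 5/φ − 5 − 10φ. Setting this to zero and multiplying by φ: 10φ² + 5φ − 5 = 0.
φ = (−5 + √(5² + 4·10·5)) / (2·10) = (−5 + √225) / 20 = (−5 + 15)/20 = 1/2.
ℓ''(φ) = −5/φ² − 10 < 0, confirming a maximum.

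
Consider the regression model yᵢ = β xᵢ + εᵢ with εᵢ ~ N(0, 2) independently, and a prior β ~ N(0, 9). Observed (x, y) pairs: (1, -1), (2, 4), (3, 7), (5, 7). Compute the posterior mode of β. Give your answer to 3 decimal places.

β̂_MAP = 1.606

log p(β | y) = −Σ(yᵢ − βxᵢ)²/(2·2) − β²/(2·9) + const.
Setting the derivative to zero: Σxᵢ(yᵢ − βxᵢ)/2 − β/9 = 0, so β = Σxᵢyᵢ / (Σxᵢ² + σ²/τ²).
Σxᵢyᵢ = 1·(-1) + 2·4 + 3·7 + 5·7 = 63; Σxᵢ² = 39; σ²/τ² = 2/9.
β̂_MAP = 63 / (39 + 2/9) = 63/(353/9) = 567/353 ≈ 1.606.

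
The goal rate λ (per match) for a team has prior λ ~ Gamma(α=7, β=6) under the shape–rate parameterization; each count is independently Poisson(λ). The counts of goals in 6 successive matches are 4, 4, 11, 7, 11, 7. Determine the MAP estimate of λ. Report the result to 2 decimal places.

Σxᵢ = 4+4+11+7+11+7 = 44, with n = 6.
Posterior ∝ λ^6e^(−6λ) · λ^44e^(−6λ) = λ^50e^(−12λ), i.e. Gamma(shape=51, rate=12).
The mode of a Gamma(a, b) with a ≥ 1 (shape–rate) is (a−1)/b = 50/12 ≈ 4.17.

λ̂_MAP = 4.17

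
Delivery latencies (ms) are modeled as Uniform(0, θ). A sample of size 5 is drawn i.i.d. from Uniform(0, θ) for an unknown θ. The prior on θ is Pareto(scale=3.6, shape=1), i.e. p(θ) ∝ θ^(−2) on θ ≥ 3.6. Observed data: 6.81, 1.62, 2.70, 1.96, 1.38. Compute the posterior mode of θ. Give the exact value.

The Uniform(0, θ) likelihood is θ^(−n) for θ ≥ max(xᵢ), zero otherwise. Here max(xᵢ) = 6.81.
Posterior ∝ θ^(−2) · θ^(−5) = θ^(−7) on θ ≥ max(3.6, 6.81) = 6.81.
This density is strictly decreasing in θ, so the posterior mode lies at the lower boundary of the support.

θ̂_MAP = 6.81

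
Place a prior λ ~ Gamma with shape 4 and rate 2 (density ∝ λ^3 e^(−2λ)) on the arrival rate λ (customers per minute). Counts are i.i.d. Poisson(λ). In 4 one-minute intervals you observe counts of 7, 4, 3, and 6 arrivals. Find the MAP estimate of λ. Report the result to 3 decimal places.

Σxᵢ = 7+4+3+6 = 20, with n = 4.
Posterior ∝ λ^3e^(−2λ) · λ^20e^(−4λ) = λ^23e^(−6λ), i.e. Gamma(shape=24, rate=6).
The mode of a Gamma(a, b) with a ≥ 1 (shape–rate) is (a−1)/b = 23/6 ≈ 3.833.

λ̂_MAP = 3.833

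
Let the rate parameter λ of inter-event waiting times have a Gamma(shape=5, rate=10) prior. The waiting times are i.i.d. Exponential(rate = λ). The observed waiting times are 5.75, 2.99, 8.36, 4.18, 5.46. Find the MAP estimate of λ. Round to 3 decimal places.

The Exponential(rate=λ) likelihood is ∝ λ^n e^(−λΣtᵢ). Here n = 5 and Σtᵢ = 5.75 + 2.99 + 8.36 + 4.18 + 5.46 = 26.74.
Posterior ∝ λ^4e^(−10λ) · λ^5e^(−26.74λ) = λ^9e^(−36.74λ), i.e. Gamma(10, 36.74).
Mode = (a−1)/b = 9/36.74 ≈ 0.245.

λ̂_MAP = 0.245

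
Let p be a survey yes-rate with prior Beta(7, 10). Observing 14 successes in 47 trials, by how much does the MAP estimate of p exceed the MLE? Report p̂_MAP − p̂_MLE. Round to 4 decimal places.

Posterior is Beta(21, 43); MAP = (21−1)/(64−2) = 20/62 ≈ 0.32258.
MLE ignores the prior: p̂_MLE = k/n = 14/47 ≈ 0.29787.
Difference = 20/62 − 14/47 = 36/1457 ≈ 0.0247.

MAP − MLE = 0.0247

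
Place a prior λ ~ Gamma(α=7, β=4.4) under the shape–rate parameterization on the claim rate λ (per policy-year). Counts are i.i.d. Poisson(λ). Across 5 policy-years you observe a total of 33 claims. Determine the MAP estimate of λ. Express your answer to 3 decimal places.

λ̂_MAP = 4.149

Σxᵢ = 33, n = 5.
Posterior ∝ λ^6e^(−4.4λ) · λ^33e^(−5λ) = λ^39e^(−9.4λ), i.e. Gamma(shape=40, rate=9.4).
The mode of a Gamma(a, b) with a ≥ 1 (shape–rate) is (a−1)/b = 39/9.4 ≈ 4.149.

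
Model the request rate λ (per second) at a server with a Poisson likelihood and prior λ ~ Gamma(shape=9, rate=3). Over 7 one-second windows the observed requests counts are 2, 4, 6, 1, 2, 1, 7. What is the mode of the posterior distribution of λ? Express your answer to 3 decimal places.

Σxᵢ = 2+4+6+1+2+1+7 = 23, with n = 7.
Posterior ∝ λ^8e^(−3λ) · λ^23e^(−7λ) = λ^31e^(−10λ), i.e. Gamma(shape=32, rate=10).
The mode of a Gamma(a, b) with a ≥ 1 (shape–rate) is (a−1)/b = 31/10 ≈ 3.100.

λ̂_MAP = 3.100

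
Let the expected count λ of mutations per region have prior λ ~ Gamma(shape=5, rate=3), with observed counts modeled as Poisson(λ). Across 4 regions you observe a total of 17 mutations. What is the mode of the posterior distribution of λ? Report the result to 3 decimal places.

λ̂_MAP = 3.000

Σxᵢ = 17, n = 4.
Posterior ∝ λ^4e^(−3λ) · λ^17e^(−4λ) = λ^21e^(−7λ), i.e. Gamma(shape=22, rate=7).
The mode of a Gamma(a, b) with a ≥ 1 (shape–rate) is (a−1)/b = 21/7 ≈ 3.000.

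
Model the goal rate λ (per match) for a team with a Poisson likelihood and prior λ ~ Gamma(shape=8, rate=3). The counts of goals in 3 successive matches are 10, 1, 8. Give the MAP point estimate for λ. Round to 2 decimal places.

λ̂_MAP = 4.33

Σxᵢ = 10+1+8 = 19, with n = 3.
Posterior ∝ λ^7e^(−3λ) · λ^19e^(−3λ) = λ^26e^(−6λ), i.e. Gamma(shape=27, rate=6).
The mode of a Gamma(a, b) with a ≥ 1 (shape–rate) is (a−1)/b = 26/6 ≈ 4.33.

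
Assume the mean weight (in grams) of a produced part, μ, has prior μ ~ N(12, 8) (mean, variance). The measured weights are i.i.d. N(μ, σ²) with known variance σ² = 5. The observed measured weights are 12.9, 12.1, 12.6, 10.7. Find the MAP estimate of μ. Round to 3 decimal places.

n = 4; x̄ = (12.9 + 12.1 + 12.6 + 10.7)/4 = 48.3/4 = 12.075.
For a Normal prior and Normal likelihood with known variance, the posterior is Normal; its mode equals its mean, the precision-weighted average.
Prior precision 1/σ₀² = 1/8 = 0.125; data precision n/σ² = 4/5 = 0.8.
μ̂ = (0.125·12 + 0.8·12.075) / (0.125 + 0.8) = 11.16/0.925 = 2232/185 ≈ 12.065.

μ̂_MAP = 12.065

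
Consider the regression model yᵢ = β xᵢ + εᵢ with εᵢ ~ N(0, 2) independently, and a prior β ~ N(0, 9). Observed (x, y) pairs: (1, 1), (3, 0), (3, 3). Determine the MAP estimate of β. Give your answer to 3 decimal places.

β̂_MAP = 0.520

log p(β | y) = −Σ(yᵢ − βxᵢ)²/(2·2) − β²/(2·9) + const.
Setting the derivative to zero: Σxᵢ(yᵢ − βxᵢ)/2 − β/9 = 0, so β = Σxᵢyᵢ / (Σxᵢ² + σ²/τ²).
Σxᵢyᵢ = 1·1 + 3·0 + 3·3 = 10; Σxᵢ² = 19; σ²/τ² = 2/9.
β̂_MAP = 10 / (19 + 2/9) = 10/(173/9) = 90/173 ≈ 0.520.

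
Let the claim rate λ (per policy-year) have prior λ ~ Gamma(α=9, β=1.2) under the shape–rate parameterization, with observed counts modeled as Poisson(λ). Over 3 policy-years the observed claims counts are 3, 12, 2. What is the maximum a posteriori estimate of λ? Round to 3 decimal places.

Σxᵢ = 3+12+2 = 17, with n = 3.
Posterior ∝ λ^8e^(−1.2λ) · λ^17e^(−3λ) = λ^25e^(−4.2λ), i.e. Gamma(shape=26, rate=4.2).
The mode of a Gamma(a, b) with a ≥ 1 (shape–rate) is (a−1)/b = 25/4.2 ≈ 5.952.

λ̂_MAP = 5.952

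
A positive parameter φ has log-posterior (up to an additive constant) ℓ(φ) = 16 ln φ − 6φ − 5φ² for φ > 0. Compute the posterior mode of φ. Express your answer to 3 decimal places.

φ̂_MAP = 1.000

ℓ'(φ) = 16/φ − 6 − 10φ. Setting this to zero and multiplying by φ: 10φ² + 6φ − 16 = 0.
φ = (−6 + √(6² + 4·10·16)) / (2·10) = (−6 + √676) / 20 = (−6 + 26)/20 = 1.
ℓ''(φ) = −16/φ² − 10 < 0, confirming a maximum.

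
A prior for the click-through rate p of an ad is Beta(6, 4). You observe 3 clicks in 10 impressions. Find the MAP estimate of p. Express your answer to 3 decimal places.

p̂_MAP = 0.444

Prior: Beta(6, 4).
Data: 3 successes in 10 trials. The binomial likelihood contributes p^3(1−p)^7, so the posterior is Beta(6+3, 4+7) = Beta(9, 11).
For Beta(a, b) with a, b > 1 the mode is (a−1)/(a+b−2) = 8/18 ≈ 0.444.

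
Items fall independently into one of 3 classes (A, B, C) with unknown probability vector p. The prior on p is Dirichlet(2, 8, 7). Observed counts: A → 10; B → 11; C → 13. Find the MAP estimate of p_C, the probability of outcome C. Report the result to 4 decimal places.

MAP estimate of p_C = 0.3958

The posterior is Dirichlet(αᵢ + nᵢ) = Dirichlet(12, 19, 20).
For a Dirichlet(a₁,…,a_K) with all aᵢ > 1, the mode has j-th component (aⱼ − 1)/(Σaᵢ − K).
Here Σaᵢ = 51 and K = 3, so p_C = (20 − 1)/(51 − 3) = 19/48 ≈ 0.3958.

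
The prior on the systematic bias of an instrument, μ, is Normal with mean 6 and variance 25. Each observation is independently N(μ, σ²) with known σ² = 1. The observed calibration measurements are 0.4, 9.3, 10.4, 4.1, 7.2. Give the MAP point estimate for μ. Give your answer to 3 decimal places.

n = 5; x̄ = (0.4 + 9.3 + 10.4 + 4.1 + 7.2)/5 = 31.4/5 = 6.28.
For a Normal prior and Normal likelihood with known variance, the posterior is Normal; its mode equals its mean, the precision-weighted average.
Prior precision 1/σ₀² = 1/25 = 0.04; data precision n/σ² = 5/1 = 5.
μ̂ = (0.04·6 + 5·6.28) / (0.04 + 5) = 31.64/5.04 = 113/18 ≈ 6.278.

μ̂_MAP = 6.278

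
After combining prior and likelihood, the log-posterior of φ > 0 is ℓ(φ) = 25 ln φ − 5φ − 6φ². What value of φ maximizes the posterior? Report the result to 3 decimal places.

ℓ'(φ) = 25/φ − 5 − 12φ. Setting this to zero and multiplying by φ: 12φ² + 5φ − 25 = 0.
φ = (−5 + √(5² + 4·12·25)) / (2·12) = (−5 + √1225) / 24 = (−5 + 35)/24 = 5/4.
ℓ''(φ) = −25/φ² − 12 < 0, confirming a maximum.

φ̂_MAP = 1.250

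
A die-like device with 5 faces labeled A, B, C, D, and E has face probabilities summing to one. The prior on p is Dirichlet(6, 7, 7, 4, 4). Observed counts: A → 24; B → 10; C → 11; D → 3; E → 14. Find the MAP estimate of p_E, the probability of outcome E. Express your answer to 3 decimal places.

The posterior is Dirichlet(αᵢ + nᵢ) = Dirichlet(30, 17, 18, 7, 18).
For a Dirichlet(a₁,…,a_K) with all aᵢ > 1, the mode has j-th component (aⱼ − 1)/(Σaᵢ − K).
Here Σaᵢ = 90 and K = 5, so p_E = (18 − 1)/(90 − 5) = 17/85 ≈ 0.200.

MAP estimate of p_E = 0.200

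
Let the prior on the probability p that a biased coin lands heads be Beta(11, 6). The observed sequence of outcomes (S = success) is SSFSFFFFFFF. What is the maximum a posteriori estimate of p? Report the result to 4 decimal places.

p̂_MAP = 0.5000

Prior: Beta(11, 6).
Data: 3 successes in 11 trials (from the sequence). The binomial likelihood contributes p^3(1−p)^8, so the posterior is Beta(11+3, 6+8) = Beta(14, 14).
For Beta(a, b) with a, b > 1 the mode is (a−1)/(a+b−2) = 13/26 ≈ 0.5000.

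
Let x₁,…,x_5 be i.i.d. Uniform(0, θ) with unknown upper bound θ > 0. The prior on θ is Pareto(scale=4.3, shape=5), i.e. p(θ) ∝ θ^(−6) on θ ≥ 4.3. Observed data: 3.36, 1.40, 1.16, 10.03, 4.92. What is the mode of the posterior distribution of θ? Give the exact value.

The Uniform(0, θ) likelihood is θ^(−n) for θ ≥ max(xᵢ), zero otherwise. Here max(xᵢ) = 10.03.
Posterior ∝ θ^(−6) · θ^(−5) = θ^(−11) on θ ≥ max(4.3, 10.03) = 10.03.
This density is strictly decreasing in θ, so the posterior mode lies at the lower boundary of the support.

θ̂_MAP = 10.03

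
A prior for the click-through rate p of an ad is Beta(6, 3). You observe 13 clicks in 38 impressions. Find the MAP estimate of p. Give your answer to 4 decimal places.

p̂_MAP = 0.4000

Prior: Beta(6, 3).
Data: 13 successes in 38 trials. The binomial likelihood contributes p^13(1−p)^25, so the posterior is Beta(6+13, 3+25) = Beta(19, 28).
For Beta(a, b) with a, b > 1 the mode is (a−1)/(a+b−2) = 18/45 ≈ 0.4000.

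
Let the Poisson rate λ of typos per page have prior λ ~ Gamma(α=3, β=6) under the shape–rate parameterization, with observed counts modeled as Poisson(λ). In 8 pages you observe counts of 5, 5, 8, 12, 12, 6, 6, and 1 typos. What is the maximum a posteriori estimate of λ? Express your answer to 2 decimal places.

λ̂_MAP = 4.07

Σxᵢ = 5+5+8+12+12+6+6+1 = 55, with n = 8.
Posterior ∝ λ^2e^(−6λ) · λ^55e^(−8λ) = λ^57e^(−14λ), i.e. Gamma(shape=58, rate=14).
The mode of a Gamma(a, b) with a ≥ 1 (shape–rate) is (a−1)/b = 57/14 ≈ 4.07.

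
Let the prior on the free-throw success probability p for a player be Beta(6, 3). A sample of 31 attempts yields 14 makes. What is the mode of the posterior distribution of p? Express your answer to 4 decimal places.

p̂_MAP = 0.5000

Prior: Beta(6, 3).
Data: 14 successes in 31 trials. The binomial likelihood contributes p^14(1−p)^17, so the posterior is Beta(6+14, 3+17) = Beta(20, 20).
For Beta(a, b) with a, b > 1 the mode is (a−1)/(a+b−2) = 19/38 ≈ 0.5000.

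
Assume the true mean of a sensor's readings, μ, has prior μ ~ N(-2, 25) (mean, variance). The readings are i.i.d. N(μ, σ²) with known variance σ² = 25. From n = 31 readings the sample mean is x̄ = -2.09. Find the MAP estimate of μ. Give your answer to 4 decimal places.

n = 31, x̄ = -2.09.
For a Normal prior and Normal likelihood with known variance, the posterior is Normal; its mode equals its mean, the precision-weighted average.
Prior precision 1/σ₀² = 1/25 = 0.04; data precision n/σ² = 31/25 = 1.24.
μ̂ = (0.04·(-2) + 1.24·(-2.09)) / (0.04 + 1.24) = (-2.6716)/1.28 = -2.0871875 ≈ -2.0872.

μ̂_MAP = -2.0872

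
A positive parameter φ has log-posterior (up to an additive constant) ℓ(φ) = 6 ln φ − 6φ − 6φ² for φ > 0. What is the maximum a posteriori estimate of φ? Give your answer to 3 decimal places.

φ̂_MAP = 0.500

ℓ'(φ) = 6/φ − 6 − 12φ. Setting this to zero and multiplying by φ: 12φ² + 6φ − 6 = 0.
φ = (−6 + √(6² + 4·12·6)) / (2·12) = (−6 + √324) / 24 = (−6 + 18)/24 = 1/2.
ℓ''(φ) = −6/φ² − 12 < 0, confirming a maximum.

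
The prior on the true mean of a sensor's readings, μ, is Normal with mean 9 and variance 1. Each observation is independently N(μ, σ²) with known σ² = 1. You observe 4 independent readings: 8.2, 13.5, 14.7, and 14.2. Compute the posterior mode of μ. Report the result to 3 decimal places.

μ̂_MAP = 11.920

n = 4; x̄ = (8.2 + 13.5 + 14.7 + 14.2)/4 = 50.6/4 = 12.65.
For a Normal prior and Normal likelihood with known variance, the posterior is Normal; its mode equals its mean, the precision-weighted average.
Prior precision 1/σ₀² = 1/1 = 1; data precision n/σ² = 4/1 = 4.
μ̂ = (1·9 + 4·12.65) / (1 + 4) = 59.6/5 = 11.920.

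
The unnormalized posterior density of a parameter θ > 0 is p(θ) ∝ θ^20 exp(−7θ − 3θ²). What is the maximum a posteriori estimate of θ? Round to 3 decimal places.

ℓ'(θ) = 20/θ − 7 − 6θ. Setting this to zero and multiplying by θ: 6θ² + 7θ − 20 = 0.
θ = (−7 + √(7² + 4·6·20)) / (2·6) = (−7 + √529) / 12 = (−7 + 23)/12 = 4/3.
ℓ''(θ) = −20/θ² − 6 < 0, confirming a maximum.

θ̂_MAP = 1.333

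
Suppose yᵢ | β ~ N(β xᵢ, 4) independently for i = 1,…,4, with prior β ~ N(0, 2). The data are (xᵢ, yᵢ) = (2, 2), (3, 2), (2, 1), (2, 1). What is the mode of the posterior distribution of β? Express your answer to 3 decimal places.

β̂_MAP = 0.609

log p(β | y) = −Σ(yᵢ − βxᵢ)²/(2·4) − β²/(2·2) + const.
Setting the derivative to zero: Σxᵢ(yᵢ − βxᵢ)/4 − β/2 = 0, so β = Σxᵢyᵢ / (Σxᵢ² + σ²/τ²).
Σxᵢyᵢ = 2·2 + 3·2 + 2·1 + 2·1 = 14; Σxᵢ² = 21; σ²/τ² = 2.
β̂_MAP = 14 / (21 + 2) = 14/23 ≈ 0.609.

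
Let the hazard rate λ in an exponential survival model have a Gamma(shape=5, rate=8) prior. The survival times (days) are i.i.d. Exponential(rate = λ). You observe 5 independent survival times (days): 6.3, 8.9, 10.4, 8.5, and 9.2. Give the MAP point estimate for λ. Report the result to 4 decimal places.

λ̂_MAP = 0.1754

The Exponential(rate=λ) likelihood is ∝ λ^n e^(−λΣtᵢ). Here n = 5 and Σtᵢ = 6.3 + 8.9 + 10.4 + 8.5 + 9.2 = 43.3.
Posterior ∝ λ^4e^(−8λ) · λ^5e^(−43.3λ) = λ^9e^(−51.3λ), i.e. Gamma(10, 51.3).
Mode = (a−1)/b = 9/51.3 ≈ 0.1754.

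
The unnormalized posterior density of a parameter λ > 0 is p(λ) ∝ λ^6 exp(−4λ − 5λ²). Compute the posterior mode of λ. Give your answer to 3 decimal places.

λ̂_MAP = 0.600

ℓ'(λ) = 6/λ − 4 − 10λ. Setting this to zero and multiplying by λ: 10λ² + 4λ − 6 = 0.
λ = (−4 + √(4² + 4·10·6)) / (2·10) = (−4 + √256) / 20 = (−4 + 16)/20 = 3/5.
ℓ''(λ) = −6/λ² − 10 < 0, confirming a maximum.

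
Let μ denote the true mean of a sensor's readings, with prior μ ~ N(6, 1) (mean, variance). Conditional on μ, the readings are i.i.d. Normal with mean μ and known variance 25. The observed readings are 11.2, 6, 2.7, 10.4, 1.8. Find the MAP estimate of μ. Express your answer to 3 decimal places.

μ̂_MAP = 6.070

n = 5; x̄ = (11.2 + 6 + 2.7 + 10.4 + 1.8)/5 = 32.1/5 = 6.42.
For a Normal prior and Normal likelihood with known variance, the posterior is Normal; its mode equals its mean, the precision-weighted average.
Prior precision 1/σ₀² = 1/1 = 1; data precision n/σ² = 5/25 = 0.2.
μ̂ = (1·6 + 0.2·6.42) / (1 + 0.2) = 7.284/1.2 = 6.070.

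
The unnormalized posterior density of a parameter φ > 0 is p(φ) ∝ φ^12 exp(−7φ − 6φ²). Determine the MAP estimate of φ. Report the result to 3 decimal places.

φ̂_MAP = 0.750

ℓ'(φ) = 12/φ − 7 − 12φ. Setting this to zero and multiplying by φ: 12φ² + 7φ − 12 = 0.
φ = (−7 + √(7² + 4·12·12)) / (2·12) = (−7 + √625) / 24 = (−7 + 25)/24 = 3/4.
ℓ''(φ) = −12/φ² − 12 < 0, confirming a maximum.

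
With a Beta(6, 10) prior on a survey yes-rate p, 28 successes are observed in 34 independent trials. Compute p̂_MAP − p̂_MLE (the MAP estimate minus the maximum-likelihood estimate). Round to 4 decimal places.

MAP − MLE = -0.1360

Posterior is Beta(34, 16); MAP = (34−1)/(50−2) = 33/48 ≈ 0.68750.
MLE ignores the prior: p̂_MLE = k/n = 28/34 ≈ 0.82353.
Difference = 33/48 − 28/34 = -37/272 ≈ -0.1360.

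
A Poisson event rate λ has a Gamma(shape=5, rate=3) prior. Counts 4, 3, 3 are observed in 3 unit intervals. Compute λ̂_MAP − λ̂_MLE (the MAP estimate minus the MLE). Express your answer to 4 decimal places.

Σxᵢ = 10. Posterior is Gamma(15, 6); MAP = (15−1)/6 = 14/6 ≈ 2.33333.
MLE = x̄ = 10/3 ≈ 3.33333.
Difference = 14/6 − 10/3 = -1 ≈ -1.0000.

MAP − MLE = -1.0000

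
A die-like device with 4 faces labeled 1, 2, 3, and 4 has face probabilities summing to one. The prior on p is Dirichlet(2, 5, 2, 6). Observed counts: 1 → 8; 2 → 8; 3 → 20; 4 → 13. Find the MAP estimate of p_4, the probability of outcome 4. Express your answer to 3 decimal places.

MAP estimate: 0.300

The posterior is Dirichlet(αᵢ + nᵢ) = Dirichlet(10, 13, 22, 19).
For a Dirichlet(a₁,…,a_K) with all aᵢ > 1, the mode has j-th component (aⱼ − 1)/(Σaᵢ − K).
Here Σaᵢ = 64 and K = 4, so p_4 = (19 − 1)/(64 − 4) = 18/60 ≈ 0.300.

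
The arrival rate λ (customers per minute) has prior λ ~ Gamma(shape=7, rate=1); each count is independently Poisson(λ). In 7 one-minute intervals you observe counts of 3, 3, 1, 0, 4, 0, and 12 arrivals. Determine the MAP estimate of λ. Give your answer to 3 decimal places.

λ̂_MAP = 3.625

Σxᵢ = 3+3+1+0+4+0+12 = 23, with n = 7.
Posterior ∝ λ^6e^(−1λ) · λ^23e^(−7λ) = λ^29e^(−8λ), i.e. Gamma(shape=30, rate=8).
The mode of a Gamma(a, b) with a ≥ 1 (shape–rate) is (a−1)/b = 29/8 ≈ 3.625.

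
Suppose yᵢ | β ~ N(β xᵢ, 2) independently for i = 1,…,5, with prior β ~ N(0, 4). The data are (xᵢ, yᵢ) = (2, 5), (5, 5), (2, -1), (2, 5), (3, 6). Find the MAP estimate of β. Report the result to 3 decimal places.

β̂_MAP = 1.312

log p(β | y) = −Σ(yᵢ − βxᵢ)²/(2·2) − β²/(2·4) + const.
Setting the derivative to zero: Σxᵢ(yᵢ − βxᵢ)/2 − β/4 = 0, so β = Σxᵢyᵢ / (Σxᵢ² + σ²/τ²).
Σxᵢyᵢ = 2·5 + 5·5 + 2·(-1) + 2·5 + 3·6 = 61; Σxᵢ² = 46; σ²/τ² = 0.5.
β̂_MAP = 61 / (46 + 0.5) = 61/46.5 ≈ 1.312.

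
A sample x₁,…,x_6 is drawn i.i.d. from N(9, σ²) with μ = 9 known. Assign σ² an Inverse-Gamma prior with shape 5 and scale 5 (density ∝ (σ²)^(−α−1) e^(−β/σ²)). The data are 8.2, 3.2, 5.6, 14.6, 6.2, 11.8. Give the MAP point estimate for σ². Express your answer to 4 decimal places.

σ̂²_MAP = 5.7156

Sum of squared deviations about the known mean: SS = (8.2−9)² + (3.2−9)² + (5.6−9)² + (14.6−9)² + (6.2−9)² + (11.8−9)² = 92.88.
The Normal likelihood contributes (σ²)^(−n/2) exp(−SS/(2σ²)), so the posterior is Inverse-Gamma(α + n/2, β + SS/2) = Inverse-Gamma(8, 51.44).
The mode of Inverse-Gamma(a, b) is b/(a+1) = 51.44/9 ≈ 5.7156.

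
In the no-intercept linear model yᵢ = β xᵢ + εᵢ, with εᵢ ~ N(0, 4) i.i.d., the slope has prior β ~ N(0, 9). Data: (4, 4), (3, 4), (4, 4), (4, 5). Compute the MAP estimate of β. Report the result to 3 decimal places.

log p(β | y) = −Σ(yᵢ − βxᵢ)²/(2·4) − β²/(2·9) + const.
Setting the derivative to zero: Σxᵢ(yᵢ − βxᵢ)/4 − β/9 = 0, so β = Σxᵢyᵢ / (Σxᵢ² + σ²/τ²).
Σxᵢyᵢ = 4·4 + 3·4 + 4·4 + 4·5 = 64; Σxᵢ² = 57; σ²/τ² = 4/9.
β̂_MAP = 64 / (57 + 4/9) = 64/(517/9) = 576/517 ≈ 1.114.

β̂_MAP = 1.114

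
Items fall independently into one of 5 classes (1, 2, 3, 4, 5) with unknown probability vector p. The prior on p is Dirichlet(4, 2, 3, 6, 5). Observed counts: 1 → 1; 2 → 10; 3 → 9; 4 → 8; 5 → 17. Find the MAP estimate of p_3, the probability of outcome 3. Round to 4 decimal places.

The posterior is Dirichlet(αᵢ + nᵢ) = Dirichlet(5, 12, 12, 14, 22).
For a Dirichlet(a₁,…,a_K) with all aᵢ > 1, the mode has j-th component (aⱼ − 1)/(Σaᵢ − K).
Here Σaᵢ = 65 and K = 5, so p_3 = (12 − 1)/(65 − 5) = 11/60 ≈ 0.1833.

MAP estimate: 0.1833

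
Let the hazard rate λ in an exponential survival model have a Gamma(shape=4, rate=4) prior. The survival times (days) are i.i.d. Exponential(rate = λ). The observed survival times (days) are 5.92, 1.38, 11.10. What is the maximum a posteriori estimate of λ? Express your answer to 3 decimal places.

The Exponential(rate=λ) likelihood is ∝ λ^n e^(−λΣtᵢ). Here n = 3 and Σtᵢ = 5.92 + 1.38 + 11.10 = 18.40.
Posterior ∝ λ^3e^(−4λ) · λ^3e^(−18.40λ) = λ^6e^(−22.40λ), i.e. Gamma(7, 22.40).
Mode = (a−1)/b = 6/22.40 ≈ 0.268.

λ̂_MAP = 0.268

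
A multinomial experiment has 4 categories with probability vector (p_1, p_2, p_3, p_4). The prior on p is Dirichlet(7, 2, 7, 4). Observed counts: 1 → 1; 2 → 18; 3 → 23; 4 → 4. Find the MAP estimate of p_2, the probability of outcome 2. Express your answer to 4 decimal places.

MAP estimate: 0.3065

The posterior is Dirichlet(αᵢ + nᵢ) = Dirichlet(8, 20, 30, 8).
For a Dirichlet(a₁,…,a_K) with all aᵢ > 1, the mode has j-th component (aⱼ − 1)/(Σaᵢ − K).
Here Σaᵢ = 66 and K = 4, so p_2 = (20 − 1)/(66 − 4) = 19/62 ≈ 0.3065.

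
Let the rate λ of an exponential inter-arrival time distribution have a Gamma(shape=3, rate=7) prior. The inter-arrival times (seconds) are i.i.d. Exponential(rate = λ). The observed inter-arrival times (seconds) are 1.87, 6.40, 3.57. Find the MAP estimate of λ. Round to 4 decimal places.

λ̂_MAP = 0.2654

The Exponential(rate=λ) likelihood is ∝ λ^n e^(−λΣtᵢ). Here n = 3 and Σtᵢ = 1.87 + 6.40 + 3.57 = 11.84.
Posterior ∝ λ^2e^(−7λ) · λ^3e^(−11.84λ) = λ^5e^(−18.84λ), i.e. Gamma(6, 18.84).
Mode = (a−1)/b = 5/18.84 ≈ 0.2654.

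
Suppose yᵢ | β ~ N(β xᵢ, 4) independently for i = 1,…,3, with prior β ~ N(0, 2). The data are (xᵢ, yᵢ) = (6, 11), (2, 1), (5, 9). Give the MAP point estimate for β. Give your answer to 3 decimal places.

β̂_MAP = 1.687

log p(β | y) = −Σ(yᵢ − βxᵢ)²/(2·4) − β²/(2·2) + const.
Setting the derivative to zero: Σxᵢ(yᵢ − βxᵢ)/4 − β/2 = 0, so β = Σxᵢyᵢ / (Σxᵢ² + σ²/τ²).
Σxᵢyᵢ = 6·11 + 2·1 + 5·9 = 113; Σxᵢ² = 65; σ²/τ² = 2.
β̂_MAP = 113 / (65 + 2) = 113/67 ≈ 1.687.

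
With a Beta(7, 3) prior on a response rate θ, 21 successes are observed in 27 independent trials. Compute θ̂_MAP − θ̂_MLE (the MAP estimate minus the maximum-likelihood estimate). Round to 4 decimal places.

MAP − MLE = -0.0063

Posterior is Beta(28, 9); MAP = (28−1)/(37−2) = 27/35 ≈ 0.77143.
MLE ignores the prior: θ̂_MLE = k/n = 21/27 ≈ 0.77778.
Difference = 27/35 − 21/27 = -2/315 ≈ -0.0063.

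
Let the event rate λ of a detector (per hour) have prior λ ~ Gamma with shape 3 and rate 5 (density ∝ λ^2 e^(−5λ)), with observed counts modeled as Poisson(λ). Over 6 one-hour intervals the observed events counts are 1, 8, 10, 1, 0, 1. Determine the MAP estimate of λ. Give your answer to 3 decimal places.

λ̂_MAP = 2.091

Σxᵢ = 1+8+10+1+0+1 = 21, with n = 6.
Posterior ∝ λ^2e^(−5λ) · λ^21e^(−6λ) = λ^23e^(−11λ), i.e. Gamma(shape=24, rate=11).
The mode of a Gamma(a, b) with a ≥ 1 (shape–rate) is (a−1)/b = 23/11 ≈ 2.091.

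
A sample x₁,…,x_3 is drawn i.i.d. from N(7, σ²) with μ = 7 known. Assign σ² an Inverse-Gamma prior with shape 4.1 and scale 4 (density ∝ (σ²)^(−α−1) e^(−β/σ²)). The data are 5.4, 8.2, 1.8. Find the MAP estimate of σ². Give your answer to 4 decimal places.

Sum of squared deviations about the known mean: SS = (5.4−7)² + (8.2−7)² + (1.8−7)² = 31.04.
The Normal likelihood contributes (σ²)^(−n/2) exp(−SS/(2σ²)), so the posterior is Inverse-Gamma(α + n/2, β + SS/2) = Inverse-Gamma(5.6, 19.52).
The mode of Inverse-Gamma(a, b) is b/(a+1) = 19.52/6.6 ≈ 2.9576.

σ̂²_MAP = 2.9576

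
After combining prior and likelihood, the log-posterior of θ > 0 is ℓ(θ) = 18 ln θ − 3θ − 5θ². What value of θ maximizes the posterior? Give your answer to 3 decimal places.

θ̂_MAP = 1.200

ℓ'(θ) = 18/θ − 3 − 10θ. Setting this to zero and multiplying by θ: 10θ² + 3θ − 18 = 0.
θ = (−3 + √(3² + 4·10·18)) / (2·10) = (−3 + √729) / 20 = (−3 + 27)/20 = 6/5.
ℓ''(θ) = −18/θ² − 10 < 0, confirming a maximum.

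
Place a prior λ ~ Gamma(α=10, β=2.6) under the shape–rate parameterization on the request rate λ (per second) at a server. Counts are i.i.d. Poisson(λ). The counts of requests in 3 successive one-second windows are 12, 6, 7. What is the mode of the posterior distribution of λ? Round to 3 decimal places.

λ̂_MAP = 6.071

Σxᵢ = 12+6+7 = 25, with n = 3.
Posterior ∝ λ^9e^(−2.6λ) · λ^25e^(−3λ) = λ^34e^(−5.6λ), i.e. Gamma(shape=35, rate=5.6).
The mode of a Gamma(a, b) with a ≥ 1 (shape–rate) is (a−1)/b = 34/5.6 ≈ 6.071.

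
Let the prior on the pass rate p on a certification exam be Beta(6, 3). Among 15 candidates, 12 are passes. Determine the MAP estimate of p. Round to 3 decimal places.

p̂_MAP = 0.773

Prior: Beta(6, 3).
Data: 12 successes in 15 trials. The binomial likelihood contributes p^12(1−p)^3, so the posterior is Beta(6+12, 3+3) = Beta(18, 6).
For Beta(a, b) with a, b > 1 the mode is (a−1)/(a+b−2) = 17/22 ≈ 0.773.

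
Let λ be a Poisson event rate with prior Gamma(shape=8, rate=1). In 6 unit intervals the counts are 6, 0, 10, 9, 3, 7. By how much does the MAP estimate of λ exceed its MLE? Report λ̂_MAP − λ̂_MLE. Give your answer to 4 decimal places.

Σxᵢ = 35. Posterior is Gamma(43, 7); MAP = (43−1)/7 = 42/7 ≈ 6.00000.
MLE = x̄ = 35/6 ≈ 5.83333.
Difference = 42/7 − 35/6 = 1/6 ≈ 0.1667.

MAP − MLE = 0.1667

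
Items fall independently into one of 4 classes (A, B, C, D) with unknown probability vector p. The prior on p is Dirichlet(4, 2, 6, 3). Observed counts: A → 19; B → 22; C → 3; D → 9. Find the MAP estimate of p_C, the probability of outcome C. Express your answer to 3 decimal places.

The posterior is Dirichlet(αᵢ + nᵢ) = Dirichlet(23, 24, 9, 12).
For a Dirichlet(a₁,…,a_K) with all aᵢ > 1, the mode has j-th component (aⱼ − 1)/(Σaᵢ − K).
Here Σaᵢ = 68 and K = 4, so p_C = (9 − 1)/(68 − 4) = 8/64 ≈ 0.125.

MAP estimate of p_C = 0.125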